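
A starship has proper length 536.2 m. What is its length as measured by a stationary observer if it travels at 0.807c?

Proper length L₀ = 536.2 m
γ = 1/√(1 - 0.807²) = 1.693
L = L₀/γ = 536.2/1.693 = 316.7 m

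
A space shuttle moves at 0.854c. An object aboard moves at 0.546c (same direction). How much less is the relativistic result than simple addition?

Classical: u' + v = 0.546 + 0.854 = 1.4c
Relativistic: u = (0.546 + 0.854)/(1 + 0.466284) = 1.4/1.466284 = 0.9548c
Difference: 1.4 - 0.9548 = 0.4452c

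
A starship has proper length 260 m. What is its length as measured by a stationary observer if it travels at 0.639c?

Proper length L₀ = 260 m
γ = 1/√(1 - 0.639²) = 1.300
L = L₀/γ = 260/1.300 = 200.0 m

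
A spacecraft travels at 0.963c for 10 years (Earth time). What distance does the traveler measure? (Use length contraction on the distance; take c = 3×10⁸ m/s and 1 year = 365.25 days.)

Earth distance: d = v × t = 0.963c × 10 yr = 9.117×10¹⁶ m
γ = 3.711
d' = d/γ = 9.117×10¹⁶/3.711 = 2.457×10¹⁶ m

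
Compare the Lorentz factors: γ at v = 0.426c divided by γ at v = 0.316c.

γ₁ = 1/√(1 - 0.426²) = 1.1053
γ₂ = 1/√(1 - 0.316²) = 1.0540
γ₁/γ₂ = 1.1053/1.0540 = 1.049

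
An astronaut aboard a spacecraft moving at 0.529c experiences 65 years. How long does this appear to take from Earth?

Proper time Δt₀ = 65 years
γ = 1/√(1 - 0.529²) = 1.17838
Δt = γΔt₀ = 1.17838 × 65 = 76.59 years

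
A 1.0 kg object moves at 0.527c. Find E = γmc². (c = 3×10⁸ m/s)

γ = 1/√(1 - 0.527²) = 1.177
mc² = 1.0 × (3×10⁸)² = 9.000×10¹⁶ J
E = γmc² = 1.177 × 9.000×10¹⁶ = 1.059×10¹⁷ J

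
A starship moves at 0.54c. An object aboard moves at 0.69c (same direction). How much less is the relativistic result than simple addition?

Classical: u' + v = 0.69 + 0.54 = 1.23c
Relativistic: u = (0.69 + 0.54)/(1 + 0.3726) = 1.23/1.3726 = 0.8961c
Difference: 1.23 - 0.8961 = 0.3339c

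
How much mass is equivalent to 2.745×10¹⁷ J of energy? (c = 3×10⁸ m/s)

From E = mc², we get m = E/c²
c² = (3×10⁸)² = 9×10¹⁶ m²/s²
m = 2.745×10¹⁷ / 9×10¹⁶ = 3.050 kg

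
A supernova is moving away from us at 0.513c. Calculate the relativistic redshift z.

β = 0.513
(1+β)/(1-β) = 1.513/0.487 = 3.1068
√(3.1068) = 1.7626
z = 1.7626 - 1 = 0.7626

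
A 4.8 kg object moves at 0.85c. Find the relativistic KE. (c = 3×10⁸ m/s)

γ = 1/√(1 - 0.85²) = 1.8983
γ - 1 = 0.8983
KE = (γ-1)mc² = 0.8983 × 4.8 × (3×10⁸)² = 3.881×10¹⁷ J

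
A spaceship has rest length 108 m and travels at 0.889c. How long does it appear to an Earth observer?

Proper length L₀ = 108 m
γ = 1/√(1 - 0.889²) = 2.184
L = L₀/γ = 108/2.184 = 49.45 m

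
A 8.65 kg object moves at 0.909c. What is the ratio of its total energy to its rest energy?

E = γmc², E₀ = mc²
E/E₀ = γ = 1/√(1 - 0.909²) = 2.399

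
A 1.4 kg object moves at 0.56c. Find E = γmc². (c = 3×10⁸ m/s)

γ = 1/√(1 - 0.56²) = 1.207
mc² = 1.4 × (3×10⁸)² = 1.260×10¹⁷ J
E = γmc² = 1.207 × 1.260×10¹⁷ = 1.521×10¹⁷ J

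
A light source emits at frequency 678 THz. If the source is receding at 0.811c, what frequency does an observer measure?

β = v/c = 0.811
(1-β)/(1+β) = 0.189/1.811 = 0.10436
Doppler factor = √(0.10436) = 0.32305
f_obs = 678 × 0.32305 = 219.0 THz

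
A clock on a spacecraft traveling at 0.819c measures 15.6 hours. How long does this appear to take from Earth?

Proper time Δt₀ = 15.6 hours
γ = 1/√(1 - 0.819²) = 1.743
Δt = γΔt₀ = 1.743 × 15.6 = 27.19 hours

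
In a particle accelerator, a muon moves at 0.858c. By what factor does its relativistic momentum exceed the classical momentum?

p_rel = γmv, p_class = mv
Ratio = γ = 1/√(1 - 0.858²)
= 1/√(0.263836) = 1.947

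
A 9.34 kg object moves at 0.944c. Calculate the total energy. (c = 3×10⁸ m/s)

γ = 1/√(1 - 0.944²) = 3.031
mc² = 9.34 × (3×10⁸)² = 8.406×10¹⁷ J
E = γmc² = 3.031 × 8.406×10¹⁷ = 2.548×10¹⁸ J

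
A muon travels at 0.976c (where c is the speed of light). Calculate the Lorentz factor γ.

v/c = 0.976, so (v/c)² = 0.952576
1 - (v/c)² = 0.047424
γ = 1/√(0.047424) = 4.592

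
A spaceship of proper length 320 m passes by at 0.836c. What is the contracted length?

Proper length L₀ = 320 m
γ = 1/√(1 - 0.836²) = 1.822
L = L₀/γ = 320/1.822 = 175.6 m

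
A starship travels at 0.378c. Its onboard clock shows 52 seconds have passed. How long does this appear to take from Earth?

Proper time Δt₀ = 52 seconds
γ = 1/√(1 - 0.378²) = 1.0801
Δt = γΔt₀ = 1.0801 × 52 = 56.17 seconds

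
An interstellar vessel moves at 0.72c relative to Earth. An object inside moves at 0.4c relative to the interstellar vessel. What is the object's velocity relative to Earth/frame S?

u = (u' + v)/(1 + u'v/c²)
Numerator: 0.4 + 0.72 = 1.12
Denominator: 1 + 0.288 = 1.288
u = 1.12/1.288 = 0.8696c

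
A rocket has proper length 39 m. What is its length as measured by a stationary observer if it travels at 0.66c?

Proper length L₀ = 39 m
γ = 1/√(1 - 0.66²) = 1.331
L = L₀/γ = 39/1.331 = 29.30 m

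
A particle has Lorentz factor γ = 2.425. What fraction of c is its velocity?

From γ = 1/√(1 - v²/c²):
1/γ² = 1/2.425² = 0.1700
v²/c² = 1 - 0.1700 = 0.8300
v/c = √(0.8300) = 0.9110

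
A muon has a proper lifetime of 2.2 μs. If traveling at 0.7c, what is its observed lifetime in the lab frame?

Proper lifetime τ₀ = 2.2 μs
γ = 1/√(1 - 0.7²) = 1.4003
τ = γτ₀ = 1.4003 × 2.2 μs = 3.081 μs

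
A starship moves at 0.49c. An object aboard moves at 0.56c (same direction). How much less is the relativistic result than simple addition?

Classical: u' + v = 0.56 + 0.49 = 1.05c
Relativistic: u = (0.56 + 0.49)/(1 + 0.2744) = 1.05/1.2744 = 0.8239c
Difference: 1.05 - 0.8239 = 0.2261c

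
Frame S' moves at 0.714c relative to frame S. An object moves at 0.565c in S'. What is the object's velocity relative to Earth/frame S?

u = (u' + v)/(1 + u'v/c²)
Numerator: 0.565 + 0.714 = 1.279
Denominator: 1 + 0.40341 = 1.40341
u = 1.279/1.40341 = 0.9114c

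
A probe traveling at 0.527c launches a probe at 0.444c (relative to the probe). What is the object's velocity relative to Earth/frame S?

u = (u' + v)/(1 + u'v/c²)
Numerator: 0.444 + 0.527 = 0.971
Denominator: 1 + 0.233988 = 1.233988
u = 0.971/1.233988 = 0.7869c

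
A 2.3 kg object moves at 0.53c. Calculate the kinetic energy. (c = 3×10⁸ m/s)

γ = 1/√(1 - 0.53²) = 1.17925
γ - 1 = 0.17925
KE = (γ-1)mc² = 0.17925 × 2.3 × (3×10⁸)² = 3.710×10¹⁶ J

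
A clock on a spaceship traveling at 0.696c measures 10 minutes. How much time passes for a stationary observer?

Proper time Δt₀ = 10 minutes
γ = 1/√(1 - 0.696²) = 1.393
Δt = γΔt₀ = 1.393 × 10 = 13.93 minutes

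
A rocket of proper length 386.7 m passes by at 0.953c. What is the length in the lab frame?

Proper length L₀ = 386.7 m
γ = 1/√(1 - 0.953²) = 3.3007
L = L₀/γ = 386.7/3.3007 = 117.2 m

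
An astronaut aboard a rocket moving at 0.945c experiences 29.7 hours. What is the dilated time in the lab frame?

Proper time Δt₀ = 29.7 hours
γ = 1/√(1 - 0.945²) = 3.05745
Δt = γΔt₀ = 3.05745 × 29.7 = 90.81 hours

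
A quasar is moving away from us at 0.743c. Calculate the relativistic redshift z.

β = 0.743
(1+β)/(1-β) = 1.743/0.257 = 6.782
√(6.782) = 2.604
z = 2.604 - 1 = 1.604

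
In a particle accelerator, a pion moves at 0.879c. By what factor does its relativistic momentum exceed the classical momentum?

p_rel = γmv, p_class = mv
Ratio = γ = 1/√(1 - 0.879²)
= 1/√(0.227359) = 2.097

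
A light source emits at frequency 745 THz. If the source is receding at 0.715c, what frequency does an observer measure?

β = v/c = 0.715
(1-β)/(1+β) = 0.285/1.715 = 0.1662
Doppler factor = √(0.1662) = 0.4077
f_obs = 745 × 0.4077 = 303.7 THz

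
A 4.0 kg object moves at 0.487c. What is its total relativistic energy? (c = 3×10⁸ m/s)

γ = 1/√(1 - 0.487²) = 1.145
mc² = 4.0 × (3×10⁸)² = 3.600×10¹⁷ J
E = γmc² = 1.145 × 3.600×10¹⁷ = 4.122×10¹⁷ J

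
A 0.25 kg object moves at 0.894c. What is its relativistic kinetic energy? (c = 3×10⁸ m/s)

γ = 1/√(1 - 0.894²) = 2.232
γ - 1 = 1.232
KE = (γ-1)mc² = 1.232 × 0.25 × (3×10⁸)² = 2.772×10¹⁶ J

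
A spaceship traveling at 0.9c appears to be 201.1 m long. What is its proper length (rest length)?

Contracted length L = 201.1 m
γ = 1/√(1 - 0.9²) = 2.2942
L₀ = γL = 2.2942 × 201.1 = 461.4 m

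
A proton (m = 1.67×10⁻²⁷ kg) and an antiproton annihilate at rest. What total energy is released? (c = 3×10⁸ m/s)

Both particles have the same rest mass, so total mass = 2m
E = 2m·c² = 2 × 1.67×10⁻²⁷ × (3×10⁸)²
= 2 × 1.67×10⁻²⁷ × 9×10¹⁶
= 3.006×10⁻¹⁰ J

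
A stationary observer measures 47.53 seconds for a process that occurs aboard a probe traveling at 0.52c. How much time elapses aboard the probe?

Dilated time Δt = 47.53 seconds
γ = 1/√(1 - 0.52²) = 1.1707
Δt₀ = Δt/γ = 47.53/1.1707 = 40.60 seconds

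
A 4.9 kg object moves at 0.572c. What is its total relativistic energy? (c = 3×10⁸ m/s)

γ = 1/√(1 - 0.572²) = 1.219
mc² = 4.9 × (3×10⁸)² = 4.410×10¹⁷ J
E = γmc² = 1.219 × 4.410×10¹⁷ = 5.376×10¹⁷ J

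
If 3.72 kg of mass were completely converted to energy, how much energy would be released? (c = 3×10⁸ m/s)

Using E = mc²:
c² = (3×10⁸)² = 9×10¹⁶ m²/s²
E = 3.72 × 9×10¹⁶ = 3.348×10¹⁷ J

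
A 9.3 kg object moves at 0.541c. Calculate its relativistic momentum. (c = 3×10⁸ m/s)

γ = 1/√(1 - 0.541²) = 1.189
v = 0.541 × 3×10⁸ = 1.623×10⁸ m/s
p = γmv = 1.189 × 9.3 × 1.623×10⁸ = 1.795×10⁹ kg·m/s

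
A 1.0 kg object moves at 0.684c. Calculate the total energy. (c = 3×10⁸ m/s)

γ = 1/√(1 - 0.684²) = 1.371
mc² = 1.0 × (3×10⁸)² = 9.000×10¹⁶ J
E = γmc² = 1.371 × 9.000×10¹⁶ = 1.234×10¹⁷ J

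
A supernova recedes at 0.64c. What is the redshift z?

β = 0.64
(1+β)/(1-β) = 1.64/0.36 = 4.556
√(4.556) = 2.134
z = 2.134 - 1 = 1.134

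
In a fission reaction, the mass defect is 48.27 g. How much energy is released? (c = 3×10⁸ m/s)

Convert mass defect: Δm = 48.27 g = 0.04827 kg
E = Δm·c² = 0.04827 × (3×10⁸)²
= 0.04827 × 9×10¹⁶ = 4.344×10¹⁵ J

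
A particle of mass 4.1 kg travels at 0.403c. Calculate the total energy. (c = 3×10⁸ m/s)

γ = 1/√(1 - 0.403²) = 1.0927
mc² = 4.1 × (3×10⁸)² = 3.690×10¹⁷ J
E = γmc² = 1.0927 × 3.690×10¹⁷ = 4.032×10¹⁷ J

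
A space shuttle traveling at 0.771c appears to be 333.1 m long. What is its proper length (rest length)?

Contracted length L = 333.1 m
γ = 1/√(1 - 0.771²) = 1.5703
L₀ = γL = 1.5703 × 333.1 = 523.1 m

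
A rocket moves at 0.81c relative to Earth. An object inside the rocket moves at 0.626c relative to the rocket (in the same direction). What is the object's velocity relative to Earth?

u = (u' + v)/(1 + u'v/c²)
Numerator: 0.626 + 0.81 = 1.436
Denominator: 1 + 0.50706 = 1.50706
u = 1.436/1.50706 = 0.9528c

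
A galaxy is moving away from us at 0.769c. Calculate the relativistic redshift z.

β = 0.769
(1+β)/(1-β) = 1.769/0.231 = 7.658
√(7.658) = 2.767
z = 2.767 - 1 = 1.767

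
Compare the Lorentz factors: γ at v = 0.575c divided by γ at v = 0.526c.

γ₁ = 1/√(1 - 0.575²) = 1.2223
γ₂ = 1/√(1 - 0.526²) = 1.1758
γ₁/γ₂ = 1.2223/1.1758 = 1.040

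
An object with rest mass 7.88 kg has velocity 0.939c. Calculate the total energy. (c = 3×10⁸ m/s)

γ = 1/√(1 - 0.939²) = 2.908
mc² = 7.88 × (3×10⁸)² = 7.092×10¹⁷ J
E = γmc² = 2.908 × 7.092×10¹⁷ = 2.062×10¹⁸ J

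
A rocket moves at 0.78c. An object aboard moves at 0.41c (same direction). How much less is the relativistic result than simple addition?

Classical: u' + v = 0.41 + 0.78 = 1.19c
Relativistic: u = (0.41 + 0.78)/(1 + 0.3198) = 1.19/1.3198 = 0.9017c
Difference: 1.19 - 0.9017 = 0.2883c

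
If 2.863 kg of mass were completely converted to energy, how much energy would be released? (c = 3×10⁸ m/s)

Using E = mc²:
c² = (3×10⁸)² = 9×10¹⁶ m²/s²
E = 2.863 × 9×10¹⁶ = 2.577×10¹⁷ J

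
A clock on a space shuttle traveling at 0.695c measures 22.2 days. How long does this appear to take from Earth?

Proper time Δt₀ = 22.2 days
γ = 1/√(1 - 0.695²) = 1.391
Δt = γΔt₀ = 1.391 × 22.2 = 30.88 days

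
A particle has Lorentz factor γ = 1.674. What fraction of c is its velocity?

From γ = 1/√(1 - v²/c²):
1/γ² = 1/1.674² = 0.35685
v²/c² = 1 - 0.35685 = 0.64315
v/c = √(0.64315) = 0.8020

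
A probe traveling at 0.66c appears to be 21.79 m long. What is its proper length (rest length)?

Contracted length L = 21.79 m
γ = 1/√(1 - 0.66²) = 1.331
L₀ = γL = 1.331 × 21.79 = 29.00 m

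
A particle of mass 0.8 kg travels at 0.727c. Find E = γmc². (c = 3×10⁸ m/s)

γ = 1/√(1 - 0.727²) = 1.4564
mc² = 0.8 × (3×10⁸)² = 7.200×10¹⁶ J
E = γmc² = 1.4564 × 7.200×10¹⁶ = 1.049×10¹⁷ J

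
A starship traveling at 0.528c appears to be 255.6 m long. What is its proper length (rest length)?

Contracted length L = 255.6 m
γ = 1/√(1 - 0.528²) = 1.1775
L₀ = γL = 1.1775 × 255.6 = 301.0 m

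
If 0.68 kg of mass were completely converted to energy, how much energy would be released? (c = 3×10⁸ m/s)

Using E = mc²:
c² = (3×10⁸)² = 9×10¹⁶ m²/s²
E = 0.68 × 9×10¹⁶ = 6.120×10¹⁶ J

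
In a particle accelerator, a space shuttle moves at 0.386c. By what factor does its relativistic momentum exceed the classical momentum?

p_rel = γmv, p_class = mv
Ratio = γ = 1/√(1 - 0.386²)
= 1/√(0.851004) = 1.084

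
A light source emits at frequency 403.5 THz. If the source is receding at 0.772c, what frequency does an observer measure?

β = v/c = 0.772
(1-β)/(1+β) = 0.228/1.772 = 0.1287
Doppler factor = √(0.1287) = 0.3587
f_obs = 403.5 × 0.3587 = 144.7 THz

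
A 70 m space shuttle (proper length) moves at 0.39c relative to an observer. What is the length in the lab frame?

Proper length L₀ = 70 m
γ = 1/√(1 - 0.39²) = 1.086
L = L₀/γ = 70/1.086 = 64.46 m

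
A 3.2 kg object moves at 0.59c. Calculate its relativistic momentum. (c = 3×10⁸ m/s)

γ = 1/√(1 - 0.59²) = 1.2385
v = 0.59 × 3×10⁸ = 1.770×10⁸ m/s
p = γmv = 1.2385 × 3.2 × 1.770×10⁸ = 7.015×10⁸ kg·m/s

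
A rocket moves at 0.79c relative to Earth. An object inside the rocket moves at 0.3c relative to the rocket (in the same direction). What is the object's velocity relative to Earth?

u = (u' + v)/(1 + u'v/c²)
Numerator: 0.3 + 0.79 = 1.09
Denominator: 1 + 0.237 = 1.237
u = 1.09/1.237 = 0.8812c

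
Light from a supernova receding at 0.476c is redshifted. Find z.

β = 0.476
(1+β)/(1-β) = 1.476/0.524 = 2.8168
√(2.8168) = 1.6783
z = 1.6783 - 1 = 0.6783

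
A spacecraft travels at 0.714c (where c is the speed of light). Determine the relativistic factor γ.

v/c = 0.714, so (v/c)² = 0.509796
1 - (v/c)² = 0.490204
γ = 1/√(0.490204) = 1.428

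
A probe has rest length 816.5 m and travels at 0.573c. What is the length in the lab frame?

Proper length L₀ = 816.5 m
γ = 1/√(1 - 0.573²) = 1.2202
L = L₀/γ = 816.5/1.2202 = 669.2 m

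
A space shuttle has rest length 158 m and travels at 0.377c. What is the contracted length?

Proper length L₀ = 158 m
γ = 1/√(1 - 0.377²) = 1.080
L = L₀/γ = 158/1.080 = 146.3 m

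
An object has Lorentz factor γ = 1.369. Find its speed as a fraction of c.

From γ = 1/√(1 - v²/c²):
1/γ² = 1/1.369² = 0.53357
v²/c² = 1 - 0.53357 = 0.46643
v/c = √(0.46643) = 0.6830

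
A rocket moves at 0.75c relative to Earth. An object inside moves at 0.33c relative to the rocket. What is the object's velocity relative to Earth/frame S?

u = (u' + v)/(1 + u'v/c²)
Numerator: 0.33 + 0.75 = 1.08
Denominator: 1 + 0.2475 = 1.2475
u = 1.08/1.2475 = 0.8657c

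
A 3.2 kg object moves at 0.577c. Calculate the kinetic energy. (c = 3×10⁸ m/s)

γ = 1/√(1 - 0.577²) = 1.22437
γ - 1 = 0.22437
KE = (γ-1)mc² = 0.22437 × 3.2 × (3×10⁸)² = 6.462×10¹⁶ J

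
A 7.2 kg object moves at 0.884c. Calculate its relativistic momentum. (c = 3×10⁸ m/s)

γ = 1/√(1 - 0.884²) = 2.139
v = 0.884 × 3×10⁸ = 2.652×10⁸ m/s
p = γmv = 2.139 × 7.2 × 2.652×10⁸ = 4.084×10⁹ kg·m/s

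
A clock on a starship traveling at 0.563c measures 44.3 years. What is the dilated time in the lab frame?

Proper time Δt₀ = 44.3 years
γ = 1/√(1 - 0.563²) = 1.210
Δt = γΔt₀ = 1.210 × 44.3 = 53.60 years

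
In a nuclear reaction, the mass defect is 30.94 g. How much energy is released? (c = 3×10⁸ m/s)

Convert mass defect: Δm = 30.94 g = 0.03094 kg
E = Δm·c² = 0.03094 × (3×10⁸)²
= 0.03094 × 9×10¹⁶ = 2.785×10¹⁵ J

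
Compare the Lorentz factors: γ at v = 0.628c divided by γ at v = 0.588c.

γ₁ = 1/√(1 - 0.628²) = 1.2850
γ₂ = 1/√(1 - 0.588²) = 1.2363
γ₁/γ₂ = 1.2850/1.2363 = 1.039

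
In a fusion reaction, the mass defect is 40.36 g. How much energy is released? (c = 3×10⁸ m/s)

Convert mass defect: Δm = 40.36 g = 0.04036 kg
E = Δm·c² = 0.04036 × (3×10⁸)²
= 0.04036 × 9×10¹⁶ = 3.632×10¹⁵ J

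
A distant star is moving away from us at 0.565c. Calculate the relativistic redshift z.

β = 0.565
(1+β)/(1-β) = 1.565/0.435 = 3.598
√(3.598) = 1.8968
z = 1.8968 - 1 = 0.8968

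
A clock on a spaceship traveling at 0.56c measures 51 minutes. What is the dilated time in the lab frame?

Proper time Δt₀ = 51 minutes
γ = 1/√(1 - 0.56²) = 1.207
Δt = γΔt₀ = 1.207 × 51 = 61.56 minutes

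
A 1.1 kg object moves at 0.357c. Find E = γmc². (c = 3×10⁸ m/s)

γ = 1/√(1 - 0.357²) = 1.071
mc² = 1.1 × (3×10⁸)² = 9.900×10¹⁶ J
E = γmc² = 1.071 × 9.900×10¹⁶ = 1.060×10¹⁷ J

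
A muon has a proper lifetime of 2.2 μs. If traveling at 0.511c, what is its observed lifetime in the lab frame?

Proper lifetime τ₀ = 2.2 μs
γ = 1/√(1 - 0.511²) = 1.163
τ = γτ₀ = 1.163 × 2.2 μs = 2.559 μs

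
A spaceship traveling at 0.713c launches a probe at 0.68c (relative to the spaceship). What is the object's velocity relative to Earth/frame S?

u = (u' + v)/(1 + u'v/c²)
Numerator: 0.68 + 0.713 = 1.393
Denominator: 1 + 0.48484 = 1.48484
u = 1.393/1.48484 = 0.9381c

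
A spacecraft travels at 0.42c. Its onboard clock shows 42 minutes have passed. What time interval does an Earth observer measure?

Proper time Δt₀ = 42 minutes
γ = 1/√(1 - 0.42²) = 1.102
Δt = γΔt₀ = 1.102 × 42 = 46.28 minutes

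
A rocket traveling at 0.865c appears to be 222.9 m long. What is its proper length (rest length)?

Contracted length L = 222.9 m
γ = 1/√(1 - 0.865²) = 1.993
L₀ = γL = 1.993 × 222.9 = 444.2 m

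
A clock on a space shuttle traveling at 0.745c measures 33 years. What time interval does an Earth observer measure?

Proper time Δt₀ = 33 years
γ = 1/√(1 - 0.745²) = 1.499
Δt = γΔt₀ = 1.499 × 33 = 49.47 years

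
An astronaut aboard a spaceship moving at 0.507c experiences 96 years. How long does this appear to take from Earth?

Proper time Δt₀ = 96 years
γ = 1/√(1 - 0.507²) = 1.160
Δt = γΔt₀ = 1.160 × 96 = 111.4 years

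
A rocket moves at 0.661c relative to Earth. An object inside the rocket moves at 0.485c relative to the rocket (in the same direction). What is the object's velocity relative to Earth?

u = (u' + v)/(1 + u'v/c²)
Numerator: 0.485 + 0.661 = 1.146
Denominator: 1 + 0.320585 = 1.320585
u = 1.146/1.320585 = 0.8678c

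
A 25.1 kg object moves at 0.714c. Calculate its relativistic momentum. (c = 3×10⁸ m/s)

γ = 1/√(1 - 0.714²) = 1.4283
v = 0.714 × 3×10⁸ = 2.142×10⁸ m/s
p = γmv = 1.4283 × 25.1 × 2.142×10⁸ = 7.679×10⁹ kg·m/s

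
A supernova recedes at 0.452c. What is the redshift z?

β = 0.452
(1+β)/(1-β) = 1.452/0.548 = 2.6496
√(2.6496) = 1.6278
z = 1.6278 - 1 = 0.6278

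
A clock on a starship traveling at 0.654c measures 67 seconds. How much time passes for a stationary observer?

Proper time Δt₀ = 67 seconds
γ = 1/√(1 - 0.654²) = 1.322
Δt = γΔt₀ = 1.322 × 67 = 88.57 seconds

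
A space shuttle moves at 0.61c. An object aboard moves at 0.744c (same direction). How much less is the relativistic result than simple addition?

Classical: u' + v = 0.744 + 0.61 = 1.354c
Relativistic: u = (0.744 + 0.61)/(1 + 0.45384) = 1.354/1.45384 = 0.9313c
Difference: 1.354 - 0.9313 = 0.4227c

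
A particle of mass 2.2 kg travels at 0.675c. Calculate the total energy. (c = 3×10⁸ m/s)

γ = 1/√(1 - 0.675²) = 1.35535
mc² = 2.2 × (3×10⁸)² = 1.980×10¹⁷ J
E = γmc² = 1.35535 × 1.980×10¹⁷ = 2.684×10¹⁷ J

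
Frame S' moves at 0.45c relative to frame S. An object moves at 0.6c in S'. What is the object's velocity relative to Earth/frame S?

u = (u' + v)/(1 + u'v/c²)
Numerator: 0.6 + 0.45 = 1.05
Denominator: 1 + 0.27 = 1.27
u = 1.05/1.27 = 0.8268c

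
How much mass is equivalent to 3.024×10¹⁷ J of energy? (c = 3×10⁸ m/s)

From E = mc², we get m = E/c²
c² = (3×10⁸)² = 9×10¹⁶ m²/s²
m = 3.024×10¹⁷ / 9×10¹⁶ = 3.360 kg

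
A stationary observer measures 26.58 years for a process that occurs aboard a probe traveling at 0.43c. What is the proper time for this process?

Dilated time Δt = 26.58 years
γ = 1/√(1 - 0.43²) = 1.1076
Δt₀ = Δt/γ = 26.58/1.1076 = 24.00 years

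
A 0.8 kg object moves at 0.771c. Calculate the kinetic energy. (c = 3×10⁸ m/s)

γ = 1/√(1 - 0.771²) = 1.5703
γ - 1 = 0.5703
KE = (γ-1)mc² = 0.5703 × 0.8 × (3×10⁸)² = 4.106×10¹⁶ J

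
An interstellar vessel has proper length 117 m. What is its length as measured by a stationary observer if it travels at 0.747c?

Proper length L₀ = 117 m
γ = 1/√(1 - 0.747²) = 1.5042
L = L₀/γ = 117/1.5042 = 77.78 m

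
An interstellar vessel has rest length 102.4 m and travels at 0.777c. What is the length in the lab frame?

Proper length L₀ = 102.4 m
γ = 1/√(1 - 0.777²) = 1.5886
L = L₀/γ = 102.4/1.5886 = 64.46 m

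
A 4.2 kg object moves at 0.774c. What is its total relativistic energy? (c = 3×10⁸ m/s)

γ = 1/√(1 - 0.774²) = 1.5793
mc² = 4.2 × (3×10⁸)² = 3.780×10¹⁷ J
E = γmc² = 1.5793 × 3.780×10¹⁷ = 5.970×10¹⁷ J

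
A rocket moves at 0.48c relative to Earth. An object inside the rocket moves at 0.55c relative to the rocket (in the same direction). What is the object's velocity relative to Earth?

u = (u' + v)/(1 + u'v/c²)
Numerator: 0.55 + 0.48 = 1.03
Denominator: 1 + 0.264 = 1.264
u = 1.03/1.264 = 0.8149c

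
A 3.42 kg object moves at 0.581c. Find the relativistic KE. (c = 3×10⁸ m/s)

γ = 1/√(1 - 0.581²) = 1.22865
γ - 1 = 0.22865
KE = (γ-1)mc² = 0.22865 × 3.42 × (3×10⁸)² = 7.038×10¹⁶ J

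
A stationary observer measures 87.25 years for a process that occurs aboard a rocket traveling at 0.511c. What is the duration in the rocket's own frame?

Dilated time Δt = 87.25 years
γ = 1/√(1 - 0.511²) = 1.1634
Δt₀ = Δt/γ = 87.25/1.1634 = 75.00 years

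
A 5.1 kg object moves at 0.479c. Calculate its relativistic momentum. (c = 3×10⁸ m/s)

γ = 1/√(1 - 0.479²) = 1.1392
v = 0.479 × 3×10⁸ = 1.437×10⁸ m/s
p = γmv = 1.1392 × 5.1 × 1.437×10⁸ = 8.349×10⁸ kg·m/s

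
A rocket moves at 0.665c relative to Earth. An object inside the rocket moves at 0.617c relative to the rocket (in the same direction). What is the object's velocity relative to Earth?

u = (u' + v)/(1 + u'v/c²)
Numerator: 0.617 + 0.665 = 1.282
Denominator: 1 + 0.410305 = 1.410305
u = 1.282/1.410305 = 0.9090c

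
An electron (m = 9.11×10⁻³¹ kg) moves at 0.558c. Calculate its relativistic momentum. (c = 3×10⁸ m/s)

γ = 1/√(1 - 0.558²) = 1.205
v = 0.558 × 3×10⁸ = 1.674×10⁸ m/s
p = γmv = 1.205 × 9.11×10⁻³¹ × 1.674×10⁸ = 1.838×10⁻²² kg·m/s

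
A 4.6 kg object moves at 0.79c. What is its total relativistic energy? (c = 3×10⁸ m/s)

γ = 1/√(1 - 0.79²) = 1.631
mc² = 4.6 × (3×10⁸)² = 4.140×10¹⁷ J
E = γmc² = 1.631 × 4.140×10¹⁷ = 6.752×10¹⁷ J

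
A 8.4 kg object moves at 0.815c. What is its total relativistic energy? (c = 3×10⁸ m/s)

γ = 1/√(1 - 0.815²) = 1.726
mc² = 8.4 × (3×10⁸)² = 7.560×10¹⁷ J
E = γmc² = 1.726 × 7.560×10¹⁷ = 1.305×10¹⁸ J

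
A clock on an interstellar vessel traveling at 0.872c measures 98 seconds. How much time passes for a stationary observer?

Proper time Δt₀ = 98 seconds
γ = 1/√(1 - 0.872²) = 2.043
Δt = γΔt₀ = 2.043 × 98 = 200.2 seconds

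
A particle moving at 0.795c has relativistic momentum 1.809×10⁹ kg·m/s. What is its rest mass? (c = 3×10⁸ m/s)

γ = 1/√(1 - 0.795²) = 1.6485
v = 0.795 × 3×10⁸ = 2.385×10⁸ m/s
m = p/(γv) = 1.809×10⁹/(1.6485 × 2.385×10⁸) = 4.601 kg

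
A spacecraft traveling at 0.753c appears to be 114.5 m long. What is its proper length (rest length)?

Contracted length L = 114.5 m
γ = 1/√(1 - 0.753²) = 1.520
L₀ = γL = 1.520 × 114.5 = 174.0 m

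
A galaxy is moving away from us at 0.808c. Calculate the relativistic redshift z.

β = 0.808
(1+β)/(1-β) = 1.808/0.192 = 9.417
√(9.417) = 3.069
z = 3.069 - 1 = 2.069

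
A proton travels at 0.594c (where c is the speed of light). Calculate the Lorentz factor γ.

v/c = 0.594, so (v/c)² = 0.352836
1 - (v/c)² = 0.647164
γ = 1/√(0.647164) = 1.243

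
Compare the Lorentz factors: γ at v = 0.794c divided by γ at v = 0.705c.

γ₁ = 1/√(1 - 0.794²) = 1.645
γ₂ = 1/√(1 - 0.705²) = 1.410
γ₁/γ₂ = 1.645/1.410 = 1.167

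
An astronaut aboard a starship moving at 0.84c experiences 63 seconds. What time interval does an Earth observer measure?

Proper time Δt₀ = 63 seconds
γ = 1/√(1 - 0.84²) = 1.843
Δt = γΔt₀ = 1.843 × 63 = 116.1 seconds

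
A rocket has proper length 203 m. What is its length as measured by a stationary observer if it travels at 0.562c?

Proper length L₀ = 203 m
γ = 1/√(1 - 0.562²) = 1.209
L = L₀/γ = 203/1.209 = 167.9 m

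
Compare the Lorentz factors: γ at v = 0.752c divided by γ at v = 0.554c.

γ₁ = 1/√(1 - 0.752²) = 1.517
γ₂ = 1/√(1 - 0.554²) = 1.201
γ₁/γ₂ = 1.517/1.201 = 1.263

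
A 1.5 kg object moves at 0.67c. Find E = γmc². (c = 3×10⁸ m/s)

γ = 1/√(1 - 0.67²) = 1.3471
mc² = 1.5 × (3×10⁸)² = 1.350×10¹⁷ J
E = γmc² = 1.3471 × 1.350×10¹⁷ = 1.819×10¹⁷ J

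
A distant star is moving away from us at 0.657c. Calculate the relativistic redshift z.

β = 0.657
(1+β)/(1-β) = 1.657/0.343 = 4.831
√(4.831) = 2.198
z = 2.198 - 1 = 1.198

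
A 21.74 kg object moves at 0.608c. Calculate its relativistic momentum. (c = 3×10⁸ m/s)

γ = 1/√(1 - 0.608²) = 1.25955
v = 0.608 × 3×10⁸ = 1.824×10⁸ m/s
p = γmv = 1.25955 × 21.74 × 1.824×10⁸ = 4.995×10⁹ kg·m/s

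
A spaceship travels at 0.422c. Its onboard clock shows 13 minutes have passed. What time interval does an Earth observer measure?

Proper time Δt₀ = 13 minutes
γ = 1/√(1 - 0.422²) = 1.103
Δt = γΔt₀ = 1.103 × 13 = 14.34 minutes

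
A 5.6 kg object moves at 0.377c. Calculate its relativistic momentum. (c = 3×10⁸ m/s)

γ = 1/√(1 - 0.377²) = 1.0797
v = 0.377 × 3×10⁸ = 1.131×10⁸ m/s
p = γmv = 1.0797 × 5.6 × 1.131×10⁸ = 6.838×10⁸ kg·m/s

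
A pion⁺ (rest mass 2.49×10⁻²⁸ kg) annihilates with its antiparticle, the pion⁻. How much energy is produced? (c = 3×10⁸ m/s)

Both particles have the same rest mass, so total mass = 2m
E = 2m·c² = 2 × 2.49×10⁻²⁸ × (3×10⁸)²
= 2 × 2.49×10⁻²⁸ × 9×10¹⁶
= 4.482×10⁻¹¹ J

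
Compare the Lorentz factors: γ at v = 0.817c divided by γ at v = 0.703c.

γ₁ = 1/√(1 - 0.817²) = 1.734
γ₂ = 1/√(1 - 0.703²) = 1.406
γ₁/γ₂ = 1.734/1.406 = 1.233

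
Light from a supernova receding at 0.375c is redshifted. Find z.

β = 0.375
(1+β)/(1-β) = 1.375/0.625 = 2.200
√(2.200) = 1.4832
z = 1.4832 - 1 = 0.4832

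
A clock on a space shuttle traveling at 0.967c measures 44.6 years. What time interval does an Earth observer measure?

Proper time Δt₀ = 44.6 years
γ = 1/√(1 - 0.967²) = 3.925
Δt = γΔt₀ = 3.925 × 44.6 = 175.1 years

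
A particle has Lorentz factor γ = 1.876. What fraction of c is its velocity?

From γ = 1/√(1 - v²/c²):
1/γ² = 1/1.876² = 0.2841
v²/c² = 1 - 0.2841 = 0.7159
v/c = √(0.7159) = 0.8461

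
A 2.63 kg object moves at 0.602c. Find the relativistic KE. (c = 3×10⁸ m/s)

γ = 1/√(1 - 0.602²) = 1.25235
γ - 1 = 0.25235
KE = (γ-1)mc² = 0.25235 × 2.63 × (3×10⁸)² = 5.973×10¹⁶ J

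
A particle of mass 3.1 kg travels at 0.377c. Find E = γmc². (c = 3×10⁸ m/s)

γ = 1/√(1 - 0.377²) = 1.0797
mc² = 3.1 × (3×10⁸)² = 2.790×10¹⁷ J
E = γmc² = 1.0797 × 2.790×10¹⁷ = 3.012×10¹⁷ J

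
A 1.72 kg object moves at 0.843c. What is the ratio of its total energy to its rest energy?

E = γmc², E₀ = mc²
E/E₀ = γ = 1/√(1 - 0.843²) = 1.859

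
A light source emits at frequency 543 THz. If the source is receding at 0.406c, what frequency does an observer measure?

β = v/c = 0.406
(1-β)/(1+β) = 0.594/1.406 = 0.42248
Doppler factor = √(0.42248) = 0.64998
f_obs = 543 × 0.64998 = 352.9 THz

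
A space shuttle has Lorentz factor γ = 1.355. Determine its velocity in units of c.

From γ = 1/√(1 - v²/c²):
1/γ² = 1/1.355² = 0.5447
v²/c² = 1 - 0.5447 = 0.4553
v/c = √(0.4553) = 0.6748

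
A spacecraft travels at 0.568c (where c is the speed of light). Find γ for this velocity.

v/c = 0.568, so (v/c)² = 0.322624
1 - (v/c)² = 0.677376
γ = 1/√(0.677376) = 1.215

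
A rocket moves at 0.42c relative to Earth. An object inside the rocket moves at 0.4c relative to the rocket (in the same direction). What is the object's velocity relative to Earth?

u = (u' + v)/(1 + u'v/c²)
Numerator: 0.4 + 0.42 = 0.82
Denominator: 1 + 0.168 = 1.168
u = 0.82/1.168 = 0.7021c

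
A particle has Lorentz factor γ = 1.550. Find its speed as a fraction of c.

From γ = 1/√(1 - v²/c²):
1/γ² = 1/1.550² = 0.41623
v²/c² = 1 - 0.41623 = 0.58377
v/c = √(0.58377) = 0.7640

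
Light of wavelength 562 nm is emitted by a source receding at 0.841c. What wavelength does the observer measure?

β = 0.841
Wavelength Doppler factor = √(1.841/0.159) = √(11.58) = 3.403
λ_obs = 562 × 3.403 = 1912 nm (redshift)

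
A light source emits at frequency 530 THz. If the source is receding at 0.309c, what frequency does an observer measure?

β = v/c = 0.309
(1-β)/(1+β) = 0.691/1.309 = 0.5279
Doppler factor = √(0.5279) = 0.7266
f_obs = 530 × 0.7266 = 385.1 THz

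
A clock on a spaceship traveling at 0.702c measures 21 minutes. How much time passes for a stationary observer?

Proper time Δt₀ = 21 minutes
γ = 1/√(1 - 0.702²) = 1.4041
Δt = γΔt₀ = 1.4041 × 21 = 29.49 minutes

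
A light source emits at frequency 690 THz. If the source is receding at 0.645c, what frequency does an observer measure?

β = v/c = 0.645
(1-β)/(1+β) = 0.355/1.645 = 0.2158
Doppler factor = √(0.2158) = 0.4645
f_obs = 690 × 0.4645 = 320.5 THz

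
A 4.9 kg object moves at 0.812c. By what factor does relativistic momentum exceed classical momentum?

p_rel = γmv, p_class = mv
Ratio = γ = 1/√(1 - 0.812²) = 1.713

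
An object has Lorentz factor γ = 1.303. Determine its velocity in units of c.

From γ = 1/√(1 - v²/c²):
1/γ² = 1/1.303² = 0.5890
v²/c² = 1 - 0.5890 = 0.4110
v/c = √(0.4110) = 0.6411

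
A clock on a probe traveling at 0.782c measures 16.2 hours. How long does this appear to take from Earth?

Proper time Δt₀ = 16.2 hours
γ = 1/√(1 - 0.782²) = 1.6044
Δt = γΔt₀ = 1.6044 × 16.2 = 25.99 hours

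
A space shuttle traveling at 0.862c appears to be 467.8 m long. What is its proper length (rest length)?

Contracted length L = 467.8 m
γ = 1/√(1 - 0.862²) = 1.9727
L₀ = γL = 1.9727 × 467.8 = 922.8 m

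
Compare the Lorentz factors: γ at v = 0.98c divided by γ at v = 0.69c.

γ₁ = 1/√(1 - 0.98²) = 5.0252
γ₂ = 1/√(1 - 0.69²) = 1.3816
γ₁/γ₂ = 5.0252/1.3816 = 3.637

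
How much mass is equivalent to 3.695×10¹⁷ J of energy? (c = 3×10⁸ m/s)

From E = mc², we get m = E/c²
c² = (3×10⁸)² = 9×10¹⁶ m²/s²
m = 3.695×10¹⁷ / 9×10¹⁶ = 4.106 kg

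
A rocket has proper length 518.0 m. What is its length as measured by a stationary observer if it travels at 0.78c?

Proper length L₀ = 518.0 m
γ = 1/√(1 - 0.78²) = 1.598
L = L₀/γ = 518.0/1.598 = 324.2 m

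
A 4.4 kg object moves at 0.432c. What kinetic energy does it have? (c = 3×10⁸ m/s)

γ = 1/√(1 - 0.432²) = 1.108803
γ - 1 = 0.108803
KE = (γ-1)mc² = 0.108803 × 4.4 × (3×10⁸)² = 4.309×10¹⁶ J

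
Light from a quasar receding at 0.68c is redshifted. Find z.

β = 0.68
(1+β)/(1-β) = 1.68/0.32 = 5.250
√(5.250) = 2.291
z = 2.291 - 1 = 1.291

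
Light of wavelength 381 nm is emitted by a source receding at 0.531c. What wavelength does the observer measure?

β = 0.531
Wavelength Doppler factor = √(1.531/0.469) = √(3.2644) = 1.8068
λ_obs = 381 × 1.8068 = 688.4 nm (redshift)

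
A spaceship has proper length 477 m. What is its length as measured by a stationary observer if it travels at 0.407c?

Proper length L₀ = 477 m
γ = 1/√(1 - 0.407²) = 1.0948
L = L₀/γ = 477/1.0948 = 435.7 m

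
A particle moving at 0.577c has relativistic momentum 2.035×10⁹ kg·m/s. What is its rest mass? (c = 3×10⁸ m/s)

γ = 1/√(1 - 0.577²) = 1.2244
v = 0.577 × 3×10⁸ = 1.731×10⁸ m/s
m = p/(γv) = 2.035×10⁹/(1.2244 × 1.731×10⁸) = 9.602 kg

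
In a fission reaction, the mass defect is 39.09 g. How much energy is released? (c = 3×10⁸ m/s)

Convert mass defect: Δm = 39.09 g = 0.03909 kg
E = Δm·c² = 0.03909 × (3×10⁸)²
= 0.03909 × 9×10¹⁶ = 3.518×10¹⁵ J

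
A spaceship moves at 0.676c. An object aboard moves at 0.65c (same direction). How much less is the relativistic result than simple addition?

Classical: u' + v = 0.65 + 0.676 = 1.326c
Relativistic: u = (0.65 + 0.676)/(1 + 0.4394) = 1.326/1.4394 = 0.9212c
Difference: 1.326 - 0.9212 = 0.4048c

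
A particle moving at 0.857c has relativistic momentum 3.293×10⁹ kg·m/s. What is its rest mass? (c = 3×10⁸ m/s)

γ = 1/√(1 - 0.857²) = 1.9406
v = 0.857 × 3×10⁸ = 2.571×10⁸ m/s
m = p/(γv) = 3.293×10⁹/(1.9406 × 2.571×10⁸) = 6.600 kg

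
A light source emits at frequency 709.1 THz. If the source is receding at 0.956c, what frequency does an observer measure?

β = v/c = 0.956
(1-β)/(1+β) = 0.044/1.956 = 0.02249
Doppler factor = √(0.02249) = 0.1500
f_obs = 709.1 × 0.1500 = 106.4 THz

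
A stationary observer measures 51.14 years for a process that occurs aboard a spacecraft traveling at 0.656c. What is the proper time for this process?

Dilated time Δt = 51.14 years
γ = 1/√(1 - 0.656²) = 1.325
Δt₀ = Δt/γ = 51.14/1.325 = 38.60 years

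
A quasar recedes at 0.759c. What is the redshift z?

β = 0.759
(1+β)/(1-β) = 1.759/0.241 = 7.299
√(7.299) = 2.702
z = 2.702 - 1 = 1.702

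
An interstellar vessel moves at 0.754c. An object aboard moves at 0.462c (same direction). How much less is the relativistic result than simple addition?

Classical: u' + v = 0.462 + 0.754 = 1.216c
Relativistic: u = (0.462 + 0.754)/(1 + 0.348348) = 1.216/1.348348 = 0.9018c
Difference: 1.216 - 0.9018 = 0.3142c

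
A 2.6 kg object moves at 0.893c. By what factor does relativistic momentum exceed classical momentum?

p_rel = γmv, p_class = mv
Ratio = γ = 1/√(1 - 0.893²) = 2.222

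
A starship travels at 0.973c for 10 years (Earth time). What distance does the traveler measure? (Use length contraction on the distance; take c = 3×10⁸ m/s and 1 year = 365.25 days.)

Earth distance: d = v × t = 0.973c × 10 yr = 9.212×10¹⁶ m
γ = 4.333
d' = d/γ = 9.212×10¹⁶/4.333 = 2.126×10¹⁶ m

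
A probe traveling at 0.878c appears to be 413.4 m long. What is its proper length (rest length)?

Contracted length L = 413.4 m
γ = 1/√(1 - 0.878²) = 2.0892
L₀ = γL = 2.0892 × 413.4 = 863.7 m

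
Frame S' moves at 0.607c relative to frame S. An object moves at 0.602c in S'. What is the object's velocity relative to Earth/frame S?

u = (u' + v)/(1 + u'v/c²)
Numerator: 0.602 + 0.607 = 1.209
Denominator: 1 + 0.365414 = 1.365414
u = 1.209/1.365414 = 0.8854c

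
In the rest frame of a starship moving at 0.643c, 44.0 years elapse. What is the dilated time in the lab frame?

Proper time Δt₀ = 44.0 years
γ = 1/√(1 - 0.643²) = 1.3057
Δt = γΔt₀ = 1.3057 × 44.0 = 57.45 years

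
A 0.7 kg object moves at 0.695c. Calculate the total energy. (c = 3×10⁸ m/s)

γ = 1/√(1 - 0.695²) = 1.3908
mc² = 0.7 × (3×10⁸)² = 6.300×10¹⁶ J
E = γmc² = 1.3908 × 6.300×10¹⁶ = 8.762×10¹⁶ J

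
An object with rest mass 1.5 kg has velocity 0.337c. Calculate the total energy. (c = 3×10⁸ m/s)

γ = 1/√(1 - 0.337²) = 1.062
mc² = 1.5 × (3×10⁸)² = 1.350×10¹⁷ J
E = γmc² = 1.062 × 1.350×10¹⁷ = 1.434×10¹⁷ J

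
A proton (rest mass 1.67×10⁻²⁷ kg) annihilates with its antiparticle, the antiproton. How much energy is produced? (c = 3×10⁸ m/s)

Both particles have the same rest mass, so total mass = 2m
E = 2m·c² = 2 × 1.67×10⁻²⁷ × (3×10⁸)²
= 2 × 1.67×10⁻²⁷ × 9×10¹⁶
= 3.006×10⁻¹⁰ J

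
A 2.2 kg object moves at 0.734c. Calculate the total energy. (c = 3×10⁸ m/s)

γ = 1/√(1 - 0.734²) = 1.472
mc² = 2.2 × (3×10⁸)² = 1.980×10¹⁷ J
E = γmc² = 1.472 × 1.980×10¹⁷ = 2.915×10¹⁷ J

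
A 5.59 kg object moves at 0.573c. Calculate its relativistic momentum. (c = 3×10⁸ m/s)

γ = 1/√(1 - 0.573²) = 1.220
v = 0.573 × 3×10⁸ = 1.719×10⁸ m/s
p = γmv = 1.220 × 5.59 × 1.719×10⁸ = 1.172×10⁹ kg·m/s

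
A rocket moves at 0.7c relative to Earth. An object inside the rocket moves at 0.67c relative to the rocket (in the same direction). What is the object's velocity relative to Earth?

u = (u' + v)/(1 + u'v/c²)
Numerator: 0.67 + 0.7 = 1.37
Denominator: 1 + 0.469 = 1.469
u = 1.37/1.469 = 0.9326c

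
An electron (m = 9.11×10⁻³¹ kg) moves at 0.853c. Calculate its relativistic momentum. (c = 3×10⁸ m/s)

γ = 1/√(1 - 0.853²) = 1.916
v = 0.853 × 3×10⁸ = 2.559×10⁸ m/s
p = γmv = 1.916 × 9.11×10⁻³¹ × 2.559×10⁸ = 4.467×10⁻²² kg·m/s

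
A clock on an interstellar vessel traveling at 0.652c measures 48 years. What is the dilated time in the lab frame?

Proper time Δt₀ = 48 years
γ = 1/√(1 - 0.652²) = 1.319
Δt = γΔt₀ = 1.319 × 48 = 63.31 years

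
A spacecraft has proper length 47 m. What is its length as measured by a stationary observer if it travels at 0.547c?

Proper length L₀ = 47 m
γ = 1/√(1 - 0.547²) = 1.19455
L = L₀/γ = 47/1.19455 = 39.35 m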